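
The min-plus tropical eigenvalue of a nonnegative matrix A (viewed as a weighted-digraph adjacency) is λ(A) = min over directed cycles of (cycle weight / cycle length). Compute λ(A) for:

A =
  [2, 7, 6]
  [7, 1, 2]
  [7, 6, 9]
λ(A) = 1

Enumerate directed cycles and compute their means (weight / length). Sample:
  cycle 0 → 0: weight = 2, length = 1, mean = 2/1 ≈ 2.000
  cycle 1 → 1: weight = 1, length = 1, mean = 1/1 ≈ 1.000
  cycle 2 → 2: weight = 9, length = 1, mean = 9/1 ≈ 9.000
  cycle 0 → 1 → 0: weight = 14, length = 2, mean = 14/2 ≈ 7.000
  cycle 0 → 2 → 0: weight = 13, length = 2, mean = 13/2 ≈ 6.500
  cycle 1 → 0 → 1: weight = 14, length = 2, mean = 14/2 ≈ 7.000
Minimum mean = 1.000, attained e.g. along the cycle 1 → 1 with weight 1 and length 1. So λ(A) = 1/1 = 1.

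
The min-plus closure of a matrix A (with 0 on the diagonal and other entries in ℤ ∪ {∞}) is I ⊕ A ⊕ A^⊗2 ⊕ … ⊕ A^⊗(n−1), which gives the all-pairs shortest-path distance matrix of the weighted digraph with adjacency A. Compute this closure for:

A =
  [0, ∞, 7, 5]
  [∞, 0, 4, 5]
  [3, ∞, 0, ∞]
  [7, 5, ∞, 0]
Closure =
  [0, 10, 7, 5]
  [7, 0, 4, 5]
  [3, 13, 0, 8]
  [7, 5, 9, 0]

This is the Floyd-Warshall all-pairs shortest-path computation. For each intermediate vertex k = 0, 1, …, 3, update dist[i][j] ← min(dist[i][j], dist[i][k] + dist[k][j]). The final matrix gives, for each (i, j), the minimum total weight of any directed path from i to j (possibly empty when i = j).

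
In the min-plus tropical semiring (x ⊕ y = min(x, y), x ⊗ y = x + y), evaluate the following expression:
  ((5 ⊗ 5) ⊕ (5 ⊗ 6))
((5 ⊗ 5) ⊕ (5 ⊗ 6)) = 10

Expand innermost to outermost. Recall ⊕ takes the minimum of its arguments and ⊗ takes their sum. Working out the expression ((5 ⊗ 5) ⊕ (5 ⊗ 6)) gives 10.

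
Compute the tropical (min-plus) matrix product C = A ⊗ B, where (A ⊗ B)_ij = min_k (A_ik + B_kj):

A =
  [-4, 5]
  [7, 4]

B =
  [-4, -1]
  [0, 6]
A ⊗ B =
  [-8, -5]
  [3, 6]

Apply the min-plus product entry-by-entry:
  C[0][0] = min over k of (A[0][0] + B[0][0] = -4 + -4 = -8, A[0][1] + B[1][0] = 5 + 0 = 5) = -8 (attained at k = 0)
  C[0][1] = min over k of (A[0][0] + B[0][1] = -4 + -1 = -5, A[0][1] + B[1][1] = 5 + 6 = 11) = -5 (attained at k = 0)
  C[1][0] = min over k of (A[1][0] + B[0][0] = 7 + -4 = 3, A[1][1] + B[1][0] = 4 + 0 = 4) = 3 (attained at k = 0)
  C[1][1] = min over k of (A[1][0] + B[0][1] = 7 + -1 = 6, A[1][1] + B[1][1] = 4 + 6 = 10) = 6 (attained at k = 0)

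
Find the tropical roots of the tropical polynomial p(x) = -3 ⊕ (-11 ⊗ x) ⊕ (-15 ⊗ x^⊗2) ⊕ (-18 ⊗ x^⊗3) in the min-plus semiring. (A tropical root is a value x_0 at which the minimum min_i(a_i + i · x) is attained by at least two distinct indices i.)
Roots: {3, 4, 8}

Each tropical root is a break point of the lower envelope of the lines y = a_i + i · x (there are 4 lines, with slopes 0, 1, ..., 3). Only the lines that attain the minimum somewhere contribute to roots; other lines are dominated. Here the surviving (envelope) indices are i = 3, i = 2, i = 1, i = 0.
Intersections between consecutive envelope lines give the roots: for adjacent envelope indices i < j the intersection is x = (a_i − a_j) / (j − i). Reading off the sorted break points: {3, 4, 8}.
Verification: at each break x_0, at least two indices attain the minimum of min_i(a_i + i · x_0).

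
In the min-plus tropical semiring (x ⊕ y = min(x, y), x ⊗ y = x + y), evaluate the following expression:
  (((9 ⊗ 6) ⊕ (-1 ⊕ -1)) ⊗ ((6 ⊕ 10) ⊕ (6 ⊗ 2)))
(((9 ⊗ 6) ⊕ (-1 ⊕ -1)) ⊗ ((6 ⊕ 10) ⊕ (6 ⊗ 2))) = 5

Expand innermost to outermost. Recall ⊕ takes the minimum of its arguments and ⊗ takes their sum. Working out the expression (((9 ⊗ 6) ⊕ (-1 ⊕ -1)) ⊗ ((6 ⊕ 10) ⊕ (6 ⊗ 2))) gives 5.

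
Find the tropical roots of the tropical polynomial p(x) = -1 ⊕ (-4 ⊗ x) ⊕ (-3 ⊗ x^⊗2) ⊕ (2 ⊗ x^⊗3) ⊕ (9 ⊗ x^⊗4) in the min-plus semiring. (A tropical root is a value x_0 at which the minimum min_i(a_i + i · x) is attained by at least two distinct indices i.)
Roots: {-7, -5, -1, 3}

Each tropical root is a break point of the lower envelope of the lines y = a_i + i · x (there are 5 lines, with slopes 0, 1, ..., 4). Only the lines that attain the minimum somewhere contribute to roots; other lines are dominated. Here the surviving (envelope) indices are i = 4, i = 3, i = 2, i = 1, i = 0.
Intersections between consecutive envelope lines give the roots: for adjacent envelope indices i < j the intersection is x = (a_i − a_j) / (j − i). Reading off the sorted break points: {-7, -5, -1, 3}.
Verification: at each break x_0, at least two indices attain the minimum of min_i(a_i + i · x_0).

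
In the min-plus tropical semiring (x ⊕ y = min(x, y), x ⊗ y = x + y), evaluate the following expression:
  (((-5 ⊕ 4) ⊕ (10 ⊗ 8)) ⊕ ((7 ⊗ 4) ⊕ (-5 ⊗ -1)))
(((-5 ⊕ 4) ⊕ (10 ⊗ 8)) ⊕ ((7 ⊗ 4) ⊕ (-5 ⊗ -1))) = -6

Expand innermost to outermost. Recall ⊕ takes the minimum of its arguments and ⊗ takes their sum. Working out the expression (((-5 ⊕ 4) ⊕ (10 ⊗ 8)) ⊕ ((7 ⊗ 4) ⊕ (-5 ⊗ -1))) gives -6.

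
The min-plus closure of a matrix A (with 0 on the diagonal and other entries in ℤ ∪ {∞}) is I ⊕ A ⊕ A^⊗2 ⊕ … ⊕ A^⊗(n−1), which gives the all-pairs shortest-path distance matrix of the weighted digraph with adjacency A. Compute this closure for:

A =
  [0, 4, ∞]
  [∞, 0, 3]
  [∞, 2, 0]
Closure =
  [0, 4, 7]
  [∞, 0, 3]
  [∞, 2, 0]

This is the Floyd-Warshall all-pairs shortest-path computation. For each intermediate vertex k = 0, 1, …, 2, update dist[i][j] ← min(dist[i][j], dist[i][k] + dist[k][j]). The final matrix gives, for each (i, j), the minimum total weight of any directed path from i to j (possibly empty when i = j).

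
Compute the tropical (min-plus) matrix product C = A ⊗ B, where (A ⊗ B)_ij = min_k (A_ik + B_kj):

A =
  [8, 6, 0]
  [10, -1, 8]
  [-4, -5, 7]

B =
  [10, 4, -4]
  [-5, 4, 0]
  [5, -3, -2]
A ⊗ B =
  [1, -3, -2]
  [-6, 3, -1]
  [-10, -1, -8]

Apply the min-plus product entry-by-entry:
  C[0][0] = min over k of (A[0][0] + B[0][0] = 8 + 10 = 18, A[0][1] + B[1][0] = 6 + -5 = 1, A[0][2] + B[2][0] = 0 + 5 = 5) = 1 (attained at k = 1)
  C[0][1] = min over k of (A[0][0] + B[0][1] = 8 + 4 = 12, A[0][1] + B[1][1] = 6 + 4 = 10, A[0][2] + B[2][1] = 0 + -3 = -3) = -3 (attained at k = 2)
  C[0][2] = min over k of (A[0][0] + B[0][2] = 8 + -4 = 4, A[0][1] + B[1][2] = 6 + 0 = 6, A[0][2] + B[2][2] = 0 + -2 = -2) = -2 (attained at k = 2)
  C[1][0] = min over k of (A[1][0] + B[0][0] = 10 + 10 = 20, A[1][1] + B[1][0] = -1 + -5 = -6, A[1][2] + B[2][0] = 8 + 5 = 13) = -6 (attained at k = 1)
  C[1][1] = min over k of (A[1][0] + B[0][1] = 10 + 4 = 14, A[1][1] + B[1][1] = -1 + 4 = 3, A[1][2] + B[2][1] = 8 + -3 = 5) = 3 (attained at k = 1)
  C[1][2] = min over k of (A[1][0] + B[0][2] = 10 + -4 = 6, A[1][1] + B[1][2] = -1 + 0 = -1, A[1][2] + B[2][2] = 8 + -2 = 6) = -1 (attained at k = 1)
  C[2][0] = min over k of (A[2][0] + B[0][0] = -4 + 10 = 6, A[2][1] + B[1][0] = -5 + -5 = -10, A[2][2] + B[2][0] = 7 + 5 = 12) = -10 (attained at k = 1)
  C[2][1] = min over k of (A[2][0] + B[0][1] = -4 + 4 = 0, A[2][1] + B[1][1] = -5 + 4 = -1, A[2][2] + B[2][1] = 7 + -3 = 4) = -1 (attained at k = 1)
  C[2][2] = min over k of (A[2][0] + B[0][2] = -4 + -4 = -8, A[2][1] + B[1][2] = -5 + 0 = -5, A[2][2] + B[2][2] = 7 + -2 = 5) = -8 (attained at k = 0)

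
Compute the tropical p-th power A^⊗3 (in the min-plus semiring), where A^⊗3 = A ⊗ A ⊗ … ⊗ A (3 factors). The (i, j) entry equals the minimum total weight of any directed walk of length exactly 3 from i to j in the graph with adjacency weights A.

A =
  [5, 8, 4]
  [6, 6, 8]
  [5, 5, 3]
A^⊗3 =
  [12, 12, 10]
  [15, 15, 13]
  [11, 11, 9]

Each entry (A^⊗3)_ij equals the minimum over all length-3 walks i = v_0 → v_1 → … → v_3 = j of Σ_t A[v_t][v_{t+1}]. For example, for (i, j) = (0, 2) we minimise over 9 possible intermediate vertex sequences; the minimum is 10, attained along the walk 0 → 2 → 2 → 2.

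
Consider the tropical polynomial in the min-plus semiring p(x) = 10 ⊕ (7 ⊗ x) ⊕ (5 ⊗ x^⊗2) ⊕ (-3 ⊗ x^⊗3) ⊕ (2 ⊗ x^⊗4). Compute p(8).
p(8) = 10

A tropical monomial a ⊗ x^⊗i evaluates to a + i · x. Evaluating each term at x = 8:
  Term 0 contributes 10 + 0 · 8 = 10
  Term 1 contributes 7 + 1 · 8 = 15
  Term 2 contributes 5 + 2 · 8 = 21
  Term 3 contributes -3 + 3 · 8 = 21
  Term 4 contributes 2 + 4 · 8 = 34
p(8) = ⊕ of these = min[10, 15, 21, 21, 34] = 10.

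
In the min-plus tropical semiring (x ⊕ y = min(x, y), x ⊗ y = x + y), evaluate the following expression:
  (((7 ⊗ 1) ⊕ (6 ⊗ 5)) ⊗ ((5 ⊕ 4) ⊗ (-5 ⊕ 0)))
(((7 ⊗ 1) ⊕ (6 ⊗ 5)) ⊗ ((5 ⊕ 4) ⊗ (-5 ⊕ 0))) = 7

Expand innermost to outermost. Recall ⊕ takes the minimum of its arguments and ⊗ takes their sum. Working out the expression (((7 ⊗ 1) ⊕ (6 ⊗ 5)) ⊗ ((5 ⊕ 4) ⊗ (-5 ⊕ 0))) gives 7.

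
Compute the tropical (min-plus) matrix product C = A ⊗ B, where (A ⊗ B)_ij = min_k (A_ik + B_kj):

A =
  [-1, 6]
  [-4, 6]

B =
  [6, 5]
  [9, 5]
A ⊗ B =
  [5, 4]
  [2, 1]

Apply the min-plus product entry-by-entry:
  C[0][0] = min over k of (A[0][0] + B[0][0] = -1 + 6 = 5, A[0][1] + B[1][0] = 6 + 9 = 15) = 5 (attained at k = 0)
  C[0][1] = min over k of (A[0][0] + B[0][1] = -1 + 5 = 4, A[0][1] + B[1][1] = 6 + 5 = 11) = 4 (attained at k = 0)
  C[1][0] = min over k of (A[1][0] + B[0][0] = -4 + 6 = 2, A[1][1] + B[1][0] = 6 + 9 = 15) = 2 (attained at k = 0)
  C[1][1] = min over k of (A[1][0] + B[0][1] = -4 + 5 = 1, A[1][1] + B[1][1] = 6 + 5 = 11) = 1 (attained at k = 0)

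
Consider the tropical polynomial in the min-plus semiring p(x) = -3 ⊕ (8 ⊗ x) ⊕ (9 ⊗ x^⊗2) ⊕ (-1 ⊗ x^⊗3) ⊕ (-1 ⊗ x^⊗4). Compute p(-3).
p(-3) = -13

A tropical monomial a ⊗ x^⊗i evaluates to a + i · x. Evaluating each term at x = -3:
  Term 0 contributes -3 + 0 · -3 = -3
  Term 1 contributes 8 + 1 · -3 = 5
  Term 2 contributes 9 + 2 · -3 = 3
  Term 3 contributes -1 + 3 · -3 = -10
  Term 4 contributes -1 + 4 · -3 = -13
p(-3) = ⊕ of these = min[-3, 5, 3, -10, -13] = -13.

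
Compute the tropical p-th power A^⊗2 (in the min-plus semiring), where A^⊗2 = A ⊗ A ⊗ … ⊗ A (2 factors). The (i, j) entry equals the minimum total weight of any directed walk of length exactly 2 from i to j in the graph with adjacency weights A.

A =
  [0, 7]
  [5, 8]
A^⊗2 =
  [0, 7]
  [5, 12]

Each entry (A^⊗2)_ij equals the minimum over all length-2 walks i = v_0 → v_1 → … → v_2 = j of Σ_t A[v_t][v_{t+1}]. For example, for (i, j) = (0, 1) we minimise over 2 possible intermediate vertex sequences; the minimum is 7, attained along the walk 0 → 0 → 1.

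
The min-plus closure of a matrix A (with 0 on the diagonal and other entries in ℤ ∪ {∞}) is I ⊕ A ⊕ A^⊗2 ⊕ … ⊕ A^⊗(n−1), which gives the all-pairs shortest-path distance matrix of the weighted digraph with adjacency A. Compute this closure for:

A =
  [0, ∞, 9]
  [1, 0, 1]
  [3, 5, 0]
Closure =
  [0, 14, 9]
  [1, 0, 1]
  [3, 5, 0]

This is the Floyd-Warshall all-pairs shortest-path computation. For each intermediate vertex k = 0, 1, …, 2, update dist[i][j] ← min(dist[i][j], dist[i][k] + dist[k][j]). The final matrix gives, for each (i, j), the minimum total weight of any directed path from i to j (possibly empty when i = j).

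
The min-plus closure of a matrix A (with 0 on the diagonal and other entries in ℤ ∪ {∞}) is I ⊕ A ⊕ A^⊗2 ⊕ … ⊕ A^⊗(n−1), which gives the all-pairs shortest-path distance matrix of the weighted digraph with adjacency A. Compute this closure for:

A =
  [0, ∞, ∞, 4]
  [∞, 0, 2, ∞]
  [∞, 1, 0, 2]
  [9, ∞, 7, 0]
Closure =
  [0, 12, 11, 4]
  [13, 0, 2, 4]
  [11, 1, 0, 2]
  [9, 8, 7, 0]

This is the Floyd-Warshall all-pairs shortest-path computation. For each intermediate vertex k = 0, 1, …, 3, update dist[i][j] ← min(dist[i][j], dist[i][k] + dist[k][j]). The final matrix gives, for each (i, j), the minimum total weight of any directed path from i to j (possibly empty when i = j).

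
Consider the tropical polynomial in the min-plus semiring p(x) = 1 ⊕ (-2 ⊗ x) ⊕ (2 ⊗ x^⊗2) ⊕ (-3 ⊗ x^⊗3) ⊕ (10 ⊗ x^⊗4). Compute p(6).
p(6) = 1

A tropical monomial a ⊗ x^⊗i evaluates to a + i · x. Evaluating each term at x = 6:
  Term 0 contributes 1 + 0 · 6 = 1
  Term 1 contributes -2 + 1 · 6 = 4
  Term 2 contributes 2 + 2 · 6 = 14
  Term 3 contributes -3 + 3 · 6 = 15
  Term 4 contributes 10 + 4 · 6 = 34
p(6) = ⊕ of these = min[1, 4, 14, 15, 34] = 1.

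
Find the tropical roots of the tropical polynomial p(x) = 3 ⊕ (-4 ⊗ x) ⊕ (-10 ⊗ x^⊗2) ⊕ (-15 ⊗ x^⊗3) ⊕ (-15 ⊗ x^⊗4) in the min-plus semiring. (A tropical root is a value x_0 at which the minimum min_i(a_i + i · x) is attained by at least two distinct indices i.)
Roots: {0, 5, 6, 7}

Each tropical root is a break point of the lower envelope of the lines y = a_i + i · x (there are 5 lines, with slopes 0, 1, ..., 4). Only the lines that attain the minimum somewhere contribute to roots; other lines are dominated. Here the surviving (envelope) indices are i = 4, i = 3, i = 2, i = 1, i = 0.
Intersections between consecutive envelope lines give the roots: for adjacent envelope indices i < j the intersection is x = (a_i − a_j) / (j − i). Reading off the sorted break points: {0, 5, 6, 7}.
Verification: at each break x_0, at least two indices attain the minimum of min_i(a_i + i · x_0).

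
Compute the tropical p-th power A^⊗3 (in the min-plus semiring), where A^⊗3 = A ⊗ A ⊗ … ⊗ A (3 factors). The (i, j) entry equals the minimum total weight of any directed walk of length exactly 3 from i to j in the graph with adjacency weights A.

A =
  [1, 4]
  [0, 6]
A^⊗3 =
  [3, 6]
  [2, 5]

Each entry (A^⊗3)_ij equals the minimum over all length-3 walks i = v_0 → v_1 → … → v_3 = j of Σ_t A[v_t][v_{t+1}]. For example, for (i, j) = (0, 1) we minimise over 4 possible intermediate vertex sequences; the minimum is 6, attained along the walk 0 → 0 → 0 → 1.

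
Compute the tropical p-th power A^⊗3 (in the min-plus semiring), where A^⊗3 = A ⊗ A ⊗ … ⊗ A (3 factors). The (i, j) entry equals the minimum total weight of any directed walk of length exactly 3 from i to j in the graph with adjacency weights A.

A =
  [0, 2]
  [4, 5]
A^⊗3 =
  [0, 2]
  [4, 6]

Each entry (A^⊗3)_ij equals the minimum over all length-3 walks i = v_0 → v_1 → … → v_3 = j of Σ_t A[v_t][v_{t+1}]. For example, for (i, j) = (0, 1) we minimise over 4 possible intermediate vertex sequences; the minimum is 2, attained along the walk 0 → 0 → 0 → 1.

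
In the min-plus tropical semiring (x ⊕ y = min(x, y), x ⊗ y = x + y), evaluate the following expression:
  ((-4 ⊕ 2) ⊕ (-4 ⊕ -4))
((-4 ⊕ 2) ⊕ (-4 ⊕ -4)) = -4

Expand innermost to outermost. Recall ⊕ takes the minimum of its arguments and ⊗ takes their sum. Working out the expression ((-4 ⊕ 2) ⊕ (-4 ⊕ -4)) gives -4.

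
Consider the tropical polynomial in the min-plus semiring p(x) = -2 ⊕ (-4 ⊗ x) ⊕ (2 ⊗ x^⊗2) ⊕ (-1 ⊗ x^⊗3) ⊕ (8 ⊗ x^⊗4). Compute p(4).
p(4) = -2

A tropical monomial a ⊗ x^⊗i evaluates to a + i · x. Evaluating each term at x = 4:
  Term 0 contributes -2 + 0 · 4 = -2
  Term 1 contributes -4 + 1 · 4 = 0
  Term 2 contributes 2 + 2 · 4 = 10
  Term 3 contributes -1 + 3 · 4 = 11
  Term 4 contributes 8 + 4 · 4 = 24
p(4) = ⊕ of these = min[-2, 0, 10, 11, 24] = -2.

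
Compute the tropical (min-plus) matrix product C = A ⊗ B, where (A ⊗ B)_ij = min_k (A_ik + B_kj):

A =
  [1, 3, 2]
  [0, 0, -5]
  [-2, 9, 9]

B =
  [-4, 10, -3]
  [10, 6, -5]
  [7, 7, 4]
A ⊗ B =
  [-3, 9, -2]
  [-4, 2, -5]
  [-6, 8, -5]

Apply the min-plus product entry-by-entry:
  C[0][0] = min over k of (A[0][0] + B[0][0] = 1 + -4 = -3, A[0][1] + B[1][0] = 3 + 10 = 13, A[0][2] + B[2][0] = 2 + 7 = 9) = -3 (attained at k = 0)
  C[0][1] = min over k of (A[0][0] + B[0][1] = 1 + 10 = 11, A[0][1] + B[1][1] = 3 + 6 = 9, A[0][2] + B[2][1] = 2 + 7 = 9) = 9 (attained at k = 1)
  C[0][2] = min over k of (A[0][0] + B[0][2] = 1 + -3 = -2, A[0][1] + B[1][2] = 3 + -5 = -2, A[0][2] + B[2][2] = 2 + 4 = 6) = -2 (attained at k = 0)
  C[1][0] = min over k of (A[1][0] + B[0][0] = 0 + -4 = -4, A[1][1] + B[1][0] = 0 + 10 = 10, A[1][2] + B[2][0] = -5 + 7 = 2) = -4 (attained at k = 0)
  C[1][1] = min over k of (A[1][0] + B[0][1] = 0 + 10 = 10, A[1][1] + B[1][1] = 0 + 6 = 6, A[1][2] + B[2][1] = -5 + 7 = 2) = 2 (attained at k = 2)
  C[1][2] = min over k of (A[1][0] + B[0][2] = 0 + -3 = -3, A[1][1] + B[1][2] = 0 + -5 = -5, A[1][2] + B[2][2] = -5 + 4 = -1) = -5 (attained at k = 1)
  C[2][0] = min over k of (A[2][0] + B[0][0] = -2 + -4 = -6, A[2][1] + B[1][0] = 9 + 10 = 19, A[2][2] + B[2][0] = 9 + 7 = 16) = -6 (attained at k = 0)
  C[2][1] = min over k of (A[2][0] + B[0][1] = -2 + 10 = 8, A[2][1] + B[1][1] = 9 + 6 = 15, A[2][2] + B[2][1] = 9 + 7 = 16) = 8 (attained at k = 0)
  C[2][2] = min over k of (A[2][0] + B[0][2] = -2 + -3 = -5, A[2][1] + B[1][2] = 9 + -5 = 4, A[2][2] + B[2][2] = 9 + 4 = 13) = -5 (attained at k = 0)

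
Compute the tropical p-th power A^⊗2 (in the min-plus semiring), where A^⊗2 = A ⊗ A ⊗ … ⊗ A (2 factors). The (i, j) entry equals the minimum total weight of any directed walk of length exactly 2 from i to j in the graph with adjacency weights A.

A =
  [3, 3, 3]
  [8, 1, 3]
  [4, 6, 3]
A^⊗2 =
  [6, 4, 6]
  [7, 2, 4]
  [7, 7, 6]

Each entry (A^⊗2)_ij equals the minimum over all length-2 walks i = v_0 → v_1 → … → v_2 = j of Σ_t A[v_t][v_{t+1}]. For example, for (i, j) = (0, 2) we minimise over 3 possible intermediate vertex sequences; the minimum is 6, attained along the walk 0 → 0 → 2.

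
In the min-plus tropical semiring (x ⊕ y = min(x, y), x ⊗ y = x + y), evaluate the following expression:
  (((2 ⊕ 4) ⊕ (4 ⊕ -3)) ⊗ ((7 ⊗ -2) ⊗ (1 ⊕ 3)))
(((2 ⊕ 4) ⊕ (4 ⊕ -3)) ⊗ ((7 ⊗ -2) ⊗ (1 ⊕ 3))) = 3

Expand innermost to outermost. Recall ⊕ takes the minimum of its arguments and ⊗ takes their sum. Working out the expression (((2 ⊕ 4) ⊕ (4 ⊕ -3)) ⊗ ((7 ⊗ -2) ⊗ (1 ⊕ 3))) gives 3.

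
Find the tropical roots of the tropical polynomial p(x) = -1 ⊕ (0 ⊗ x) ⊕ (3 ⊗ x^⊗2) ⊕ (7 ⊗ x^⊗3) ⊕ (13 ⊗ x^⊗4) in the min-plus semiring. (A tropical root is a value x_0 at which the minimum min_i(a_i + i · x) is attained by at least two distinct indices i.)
Roots: {-6, -4, -3, -1}

Each tropical root is a break point of the lower envelope of the lines y = a_i + i · x (there are 5 lines, with slopes 0, 1, ..., 4). Only the lines that attain the minimum somewhere contribute to roots; other lines are dominated. Here the surviving (envelope) indices are i = 4, i = 3, i = 2, i = 1, i = 0.
Intersections between consecutive envelope lines give the roots: for adjacent envelope indices i < j the intersection is x = (a_i − a_j) / (j − i). Reading off the sorted break points: {-6, -4, -3, -1}.
Verification: at each break x_0, at least two indices attain the minimum of min_i(a_i + i · x_0).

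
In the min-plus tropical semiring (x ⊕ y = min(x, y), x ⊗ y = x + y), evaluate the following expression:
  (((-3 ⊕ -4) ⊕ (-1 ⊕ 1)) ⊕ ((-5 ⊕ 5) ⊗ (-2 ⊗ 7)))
(((-3 ⊕ -4) ⊕ (-1 ⊕ 1)) ⊕ ((-5 ⊕ 5) ⊗ (-2 ⊗ 7))) = -4

Expand innermost to outermost. Recall ⊕ takes the minimum of its arguments and ⊗ takes their sum. Working out the expression (((-3 ⊕ -4) ⊕ (-1 ⊕ 1)) ⊕ ((-5 ⊕ 5) ⊗ (-2 ⊗ 7))) gives -4.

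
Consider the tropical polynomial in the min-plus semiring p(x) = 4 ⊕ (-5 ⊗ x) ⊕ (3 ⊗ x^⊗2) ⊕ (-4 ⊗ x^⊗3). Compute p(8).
p(8) = 3

A tropical monomial a ⊗ x^⊗i evaluates to a + i · x. Evaluating each term at x = 8:
  Term 0 contributes 4 + 0 · 8 = 4
  Term 1 contributes -5 + 1 · 8 = 3
  Term 2 contributes 3 + 2 · 8 = 19
  Term 3 contributes -4 + 3 · 8 = 20
p(8) = ⊕ of these = min[4, 3, 19, 20] = 3.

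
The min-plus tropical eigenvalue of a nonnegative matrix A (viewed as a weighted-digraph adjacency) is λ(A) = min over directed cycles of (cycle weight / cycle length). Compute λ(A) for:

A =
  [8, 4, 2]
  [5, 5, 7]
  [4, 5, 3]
λ(A) = 3

Enumerate directed cycles and compute their means (weight / length). Sample:
  cycle 0 → 0: weight = 8, length = 1, mean = 8/1 ≈ 8.000
  cycle 1 → 1: weight = 5, length = 1, mean = 5/1 ≈ 5.000
  cycle 2 → 2: weight = 3, length = 1, mean = 3/1 ≈ 3.000
  cycle 0 → 1 → 0: weight = 9, length = 2, mean = 9/2 ≈ 4.500
  cycle 0 → 2 → 0: weight = 6, length = 2, mean = 6/2 ≈ 3.000
  cycle 1 → 0 → 1: weight = 9, length = 2, mean = 9/2 ≈ 4.500
Minimum mean = 3.000, attained e.g. along the cycle 2 → 2 with weight 3 and length 1. So λ(A) = 3/1 = 3.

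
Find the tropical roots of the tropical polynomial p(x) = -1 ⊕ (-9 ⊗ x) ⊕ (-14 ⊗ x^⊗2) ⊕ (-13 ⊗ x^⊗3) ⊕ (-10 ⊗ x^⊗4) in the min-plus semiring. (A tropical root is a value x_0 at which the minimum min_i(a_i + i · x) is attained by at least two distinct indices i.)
Roots: {-3, -1, 5, 8}

Each tropical root is a break point of the lower envelope of the lines y = a_i + i · x (there are 5 lines, with slopes 0, 1, ..., 4). Only the lines that attain the minimum somewhere contribute to roots; other lines are dominated. Here the surviving (envelope) indices are i = 4, i = 3, i = 2, i = 1, i = 0.
Intersections between consecutive envelope lines give the roots: for adjacent envelope indices i < j the intersection is x = (a_i − a_j) / (j − i). Reading off the sorted break points: {-3, -1, 5, 8}.
Verification: at each break x_0, at least two indices attain the minimum of min_i(a_i + i · x_0).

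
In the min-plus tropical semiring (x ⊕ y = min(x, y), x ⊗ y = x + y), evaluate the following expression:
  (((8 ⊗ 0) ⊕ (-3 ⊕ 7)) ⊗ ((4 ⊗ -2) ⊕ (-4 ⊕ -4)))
(((8 ⊗ 0) ⊕ (-3 ⊕ 7)) ⊗ ((4 ⊗ -2) ⊕ (-4 ⊕ -4))) = -7

Expand innermost to outermost. Recall ⊕ takes the minimum of its arguments and ⊗ takes their sum. Working out the expression (((8 ⊗ 0) ⊕ (-3 ⊕ 7)) ⊗ ((4 ⊗ -2) ⊕ (-4 ⊕ -4))) gives -7.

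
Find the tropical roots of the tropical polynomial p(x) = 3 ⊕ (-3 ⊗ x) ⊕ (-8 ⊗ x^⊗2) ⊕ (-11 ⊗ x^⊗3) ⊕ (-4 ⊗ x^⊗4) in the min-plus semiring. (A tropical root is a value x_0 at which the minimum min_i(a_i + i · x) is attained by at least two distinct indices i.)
Roots: {-7, 3, 5, 6}

Each tropical root is a break point of the lower envelope of the lines y = a_i + i · x (there are 5 lines, with slopes 0, 1, ..., 4). Only the lines that attain the minimum somewhere contribute to roots; other lines are dominated. Here the surviving (envelope) indices are i = 4, i = 3, i = 2, i = 1, i = 0.
Intersections between consecutive envelope lines give the roots: for adjacent envelope indices i < j the intersection is x = (a_i − a_j) / (j − i). Reading off the sorted break points: {-7, 3, 5, 6}.
Verification: at each break x_0, at least two indices attain the minimum of min_i(a_i + i · x_0).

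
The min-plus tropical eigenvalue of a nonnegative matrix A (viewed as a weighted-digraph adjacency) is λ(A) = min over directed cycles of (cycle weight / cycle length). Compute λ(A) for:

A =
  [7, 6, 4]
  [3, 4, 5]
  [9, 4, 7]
λ(A) = 11/3

Enumerate directed cycles and compute their means (weight / length). Sample:
  cycle 0 → 0: weight = 7, length = 1, mean = 7/1 ≈ 7.000
  cycle 1 → 1: weight = 4, length = 1, mean = 4/1 ≈ 4.000
  cycle 2 → 2: weight = 7, length = 1, mean = 7/1 ≈ 7.000
  cycle 0 → 1 → 0: weight = 9, length = 2, mean = 9/2 ≈ 4.500
  cycle 0 → 2 → 0: weight = 13, length = 2, mean = 13/2 ≈ 6.500
  cycle 1 → 0 → 1: weight = 9, length = 2, mean = 9/2 ≈ 4.500
Minimum mean = 3.667, attained e.g. along the cycle 0 → 2 → 1 → 0 with weight 11 and length 3. So λ(A) = 11/3 = 11/3.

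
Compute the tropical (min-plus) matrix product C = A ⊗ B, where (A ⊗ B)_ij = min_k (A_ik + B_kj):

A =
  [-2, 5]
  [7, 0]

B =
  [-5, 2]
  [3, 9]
A ⊗ B =
  [-7, 0]
  [2, 9]

Apply the min-plus product entry-by-entry:
  C[0][0] = min over k of (A[0][0] + B[0][0] = -2 + -5 = -7, A[0][1] + B[1][0] = 5 + 3 = 8) = -7 (attained at k = 0)
  C[0][1] = min over k of (A[0][0] + B[0][1] = -2 + 2 = 0, A[0][1] + B[1][1] = 5 + 9 = 14) = 0 (attained at k = 0)
  C[1][0] = min over k of (A[1][0] + B[0][0] = 7 + -5 = 2, A[1][1] + B[1][0] = 0 + 3 = 3) = 2 (attained at k = 0)
  C[1][1] = min over k of (A[1][0] + B[0][1] = 7 + 2 = 9, A[1][1] + B[1][1] = 0 + 9 = 9) = 9 (attained at k = 0)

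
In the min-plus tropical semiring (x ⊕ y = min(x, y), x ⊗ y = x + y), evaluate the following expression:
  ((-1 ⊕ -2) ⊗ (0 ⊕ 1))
((-1 ⊕ -2) ⊗ (0 ⊕ 1)) = -2

Expand innermost to outermost. Recall ⊕ takes the minimum of its arguments and ⊗ takes their sum. Working out the expression ((-1 ⊕ -2) ⊗ (0 ⊕ 1)) gives -2.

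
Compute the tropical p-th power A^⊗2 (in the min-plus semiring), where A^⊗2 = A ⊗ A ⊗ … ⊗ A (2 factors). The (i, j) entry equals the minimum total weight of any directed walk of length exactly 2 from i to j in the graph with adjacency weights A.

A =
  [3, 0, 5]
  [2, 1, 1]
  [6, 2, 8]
A^⊗2 =
  [2, 1, 1]
  [3, 2, 2]
  [4, 3, 3]

Each entry (A^⊗2)_ij equals the minimum over all length-2 walks i = v_0 → v_1 → … → v_2 = j of Σ_t A[v_t][v_{t+1}]. For example, for (i, j) = (0, 2) we minimise over 3 possible intermediate vertex sequences; the minimum is 1, attained along the walk 0 → 1 → 2.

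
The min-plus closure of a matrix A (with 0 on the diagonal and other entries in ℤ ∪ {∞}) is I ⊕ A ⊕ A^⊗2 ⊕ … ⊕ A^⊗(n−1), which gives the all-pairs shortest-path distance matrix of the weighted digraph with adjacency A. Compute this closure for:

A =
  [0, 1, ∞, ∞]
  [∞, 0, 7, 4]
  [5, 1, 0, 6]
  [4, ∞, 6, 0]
Closure =
  [0, 1, 8, 5]
  [8, 0, 7, 4]
  [5, 1, 0, 5]
  [4, 5, 6, 0]

This is the Floyd-Warshall all-pairs shortest-path computation. For each intermediate vertex k = 0, 1, …, 3, update dist[i][j] ← min(dist[i][j], dist[i][k] + dist[k][j]). The final matrix gives, for each (i, j), the minimum total weight of any directed path from i to j (possibly empty when i = j).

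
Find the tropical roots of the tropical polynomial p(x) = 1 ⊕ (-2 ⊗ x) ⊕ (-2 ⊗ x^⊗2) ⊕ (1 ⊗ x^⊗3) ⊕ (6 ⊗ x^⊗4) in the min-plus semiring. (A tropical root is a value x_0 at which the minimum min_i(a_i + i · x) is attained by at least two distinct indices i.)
Roots: {-5, -3, 0, 3}

Each tropical root is a break point of the lower envelope of the lines y = a_i + i · x (there are 5 lines, with slopes 0, 1, ..., 4). Only the lines that attain the minimum somewhere contribute to roots; other lines are dominated. Here the surviving (envelope) indices are i = 4, i = 3, i = 2, i = 1, i = 0.
Intersections between consecutive envelope lines give the roots: for adjacent envelope indices i < j the intersection is x = (a_i − a_j) / (j − i). Reading off the sorted break points: {-5, -3, 0, 3}.
Verification: at each break x_0, at least two indices attain the minimum of min_i(a_i + i · x_0).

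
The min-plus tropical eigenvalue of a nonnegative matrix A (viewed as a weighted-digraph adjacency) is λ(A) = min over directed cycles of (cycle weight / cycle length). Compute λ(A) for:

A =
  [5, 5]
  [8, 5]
λ(A) = 5

Enumerate directed cycles and compute their means (weight / length). Sample:
  cycle 0 → 0: weight = 5, length = 1, mean = 5/1 ≈ 5.000
  cycle 1 → 1: weight = 5, length = 1, mean = 5/1 ≈ 5.000
  cycle 0 → 1 → 0: weight = 13, length = 2, mean = 13/2 ≈ 6.500
  cycle 1 → 0 → 1: weight = 13, length = 2, mean = 13/2 ≈ 6.500
Minimum mean = 5.000, attained e.g. along the cycle 0 → 0 with weight 5 and length 1. So λ(A) = 5/1 = 5.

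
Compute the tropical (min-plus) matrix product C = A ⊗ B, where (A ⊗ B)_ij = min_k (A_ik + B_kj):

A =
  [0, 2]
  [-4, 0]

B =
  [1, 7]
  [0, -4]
A ⊗ B =
  [1, -2]
  [-3, -4]

Apply the min-plus product entry-by-entry:
  C[0][0] = min over k of (A[0][0] + B[0][0] = 0 + 1 = 1, A[0][1] + B[1][0] = 2 + 0 = 2) = 1 (attained at k = 0)
  C[0][1] = min over k of (A[0][0] + B[0][1] = 0 + 7 = 7, A[0][1] + B[1][1] = 2 + -4 = -2) = -2 (attained at k = 1)
  C[1][0] = min over k of (A[1][0] + B[0][0] = -4 + 1 = -3, A[1][1] + B[1][0] = 0 + 0 = 0) = -3 (attained at k = 0)
  C[1][1] = min over k of (A[1][0] + B[0][1] = -4 + 7 = 3, A[1][1] + B[1][1] = 0 + -4 = -4) = -4 (attained at k = 1)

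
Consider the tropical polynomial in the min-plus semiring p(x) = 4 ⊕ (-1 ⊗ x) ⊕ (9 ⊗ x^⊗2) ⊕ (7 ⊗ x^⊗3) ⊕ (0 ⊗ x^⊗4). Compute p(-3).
p(-3) = -12

A tropical monomial a ⊗ x^⊗i evaluates to a + i · x. Evaluating each term at x = -3:
  Term 0 contributes 4 + 0 · -3 = 4
  Term 1 contributes -1 + 1 · -3 = -4
  Term 2 contributes 9 + 2 · -3 = 3
  Term 3 contributes 7 + 3 · -3 = -2
  Term 4 contributes 0 + 4 · -3 = -12
p(-3) = ⊕ of these = min[4, -4, 3, -2, -12] = -12.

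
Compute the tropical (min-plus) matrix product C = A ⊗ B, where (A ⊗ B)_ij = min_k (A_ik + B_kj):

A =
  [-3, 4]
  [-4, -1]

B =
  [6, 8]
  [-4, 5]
A ⊗ B =
  [0, 5]
  [-5, 4]

Apply the min-plus product entry-by-entry:
  C[0][0] = min over k of (A[0][0] + B[0][0] = -3 + 6 = 3, A[0][1] + B[1][0] = 4 + -4 = 0) = 0 (attained at k = 1)
  C[0][1] = min over k of (A[0][0] + B[0][1] = -3 + 8 = 5, A[0][1] + B[1][1] = 4 + 5 = 9) = 5 (attained at k = 0)
  C[1][0] = min over k of (A[1][0] + B[0][0] = -4 + 6 = 2, A[1][1] + B[1][0] = -1 + -4 = -5) = -5 (attained at k = 1)
  C[1][1] = min over k of (A[1][0] + B[0][1] = -4 + 8 = 4, A[1][1] + B[1][1] = -1 + 5 = 4) = 4 (attained at k = 0)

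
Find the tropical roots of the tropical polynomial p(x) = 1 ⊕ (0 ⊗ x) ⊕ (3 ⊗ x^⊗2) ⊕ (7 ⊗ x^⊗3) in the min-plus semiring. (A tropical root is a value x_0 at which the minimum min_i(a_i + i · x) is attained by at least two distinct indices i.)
Roots: {-4, -3, 1}

Each tropical root is a break point of the lower envelope of the lines y = a_i + i · x (there are 4 lines, with slopes 0, 1, ..., 3). Only the lines that attain the minimum somewhere contribute to roots; other lines are dominated. Here the surviving (envelope) indices are i = 3, i = 2, i = 1, i = 0.
Intersections between consecutive envelope lines give the roots: for adjacent envelope indices i < j the intersection is x = (a_i − a_j) / (j − i). Reading off the sorted break points: {-4, -3, 1}.
Verification: at each break x_0, at least two indices attain the minimum of min_i(a_i + i · x_0).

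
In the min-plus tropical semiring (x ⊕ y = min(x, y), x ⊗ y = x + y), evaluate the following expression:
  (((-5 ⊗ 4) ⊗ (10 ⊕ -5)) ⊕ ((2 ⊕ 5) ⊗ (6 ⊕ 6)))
(((-5 ⊗ 4) ⊗ (10 ⊕ -5)) ⊕ ((2 ⊕ 5) ⊗ (6 ⊕ 6))) = -6

Expand innermost to outermost. Recall ⊕ takes the minimum of its arguments and ⊗ takes their sum. Working out the expression (((-5 ⊗ 4) ⊗ (10 ⊕ -5)) ⊕ ((2 ⊕ 5) ⊗ (6 ⊕ 6))) gives -6.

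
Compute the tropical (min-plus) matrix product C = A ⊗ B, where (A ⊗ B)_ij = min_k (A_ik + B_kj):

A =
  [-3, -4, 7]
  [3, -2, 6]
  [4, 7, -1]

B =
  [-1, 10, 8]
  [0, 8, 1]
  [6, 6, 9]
A ⊗ B =
  [-4, 4, -3]
  [-2, 6, -1]
  [3, 5, 8]

Apply the min-plus product entry-by-entry:
  C[0][0] = min over k of (A[0][0] + B[0][0] = -3 + -1 = -4, A[0][1] + B[1][0] = -4 + 0 = -4, A[0][2] + B[2][0] = 7 + 6 = 13) = -4 (attained at k = 0)
  C[0][1] = min over k of (A[0][0] + B[0][1] = -3 + 10 = 7, A[0][1] + B[1][1] = -4 + 8 = 4, A[0][2] + B[2][1] = 7 + 6 = 13) = 4 (attained at k = 1)
  C[0][2] = min over k of (A[0][0] + B[0][2] = -3 + 8 = 5, A[0][1] + B[1][2] = -4 + 1 = -3, A[0][2] + B[2][2] = 7 + 9 = 16) = -3 (attained at k = 1)
  C[1][0] = min over k of (A[1][0] + B[0][0] = 3 + -1 = 2, A[1][1] + B[1][0] = -2 + 0 = -2, A[1][2] + B[2][0] = 6 + 6 = 12) = -2 (attained at k = 1)
  C[1][1] = min over k of (A[1][0] + B[0][1] = 3 + 10 = 13, A[1][1] + B[1][1] = -2 + 8 = 6, A[1][2] + B[2][1] = 6 + 6 = 12) = 6 (attained at k = 1)
  C[1][2] = min over k of (A[1][0] + B[0][2] = 3 + 8 = 11, A[1][1] + B[1][2] = -2 + 1 = -1, A[1][2] + B[2][2] = 6 + 9 = 15) = -1 (attained at k = 1)
  C[2][0] = min over k of (A[2][0] + B[0][0] = 4 + -1 = 3, A[2][1] + B[1][0] = 7 + 0 = 7, A[2][2] + B[2][0] = -1 + 6 = 5) = 3 (attained at k = 0)
  C[2][1] = min over k of (A[2][0] + B[0][1] = 4 + 10 = 14, A[2][1] + B[1][1] = 7 + 8 = 15, A[2][2] + B[2][1] = -1 + 6 = 5) = 5 (attained at k = 2)
  C[2][2] = min over k of (A[2][0] + B[0][2] = 4 + 8 = 12, A[2][1] + B[1][2] = 7 + 1 = 8, A[2][2] + B[2][2] = -1 + 9 = 8) = 8 (attained at k = 1)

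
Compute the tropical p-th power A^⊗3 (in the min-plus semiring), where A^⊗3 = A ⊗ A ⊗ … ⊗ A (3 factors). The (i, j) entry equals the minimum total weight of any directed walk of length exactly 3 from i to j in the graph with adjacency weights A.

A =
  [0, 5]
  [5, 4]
A^⊗3 =
  [0, 5]
  [5, 10]

Each entry (A^⊗3)_ij equals the minimum over all length-3 walks i = v_0 → v_1 → … → v_3 = j of Σ_t A[v_t][v_{t+1}]. For example, for (i, j) = (0, 1) we minimise over 4 possible intermediate vertex sequences; the minimum is 5, attained along the walk 0 → 0 → 0 → 1.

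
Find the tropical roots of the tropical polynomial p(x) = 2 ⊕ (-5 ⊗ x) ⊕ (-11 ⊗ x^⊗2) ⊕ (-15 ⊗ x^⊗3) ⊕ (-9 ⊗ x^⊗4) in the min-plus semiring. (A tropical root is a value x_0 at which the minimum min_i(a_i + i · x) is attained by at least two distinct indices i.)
Roots: {-6, 4, 6, 7}

Each tropical root is a break point of the lower envelope of the lines y = a_i + i · x (there are 5 lines, with slopes 0, 1, ..., 4). Only the lines that attain the minimum somewhere contribute to roots; other lines are dominated. Here the surviving (envelope) indices are i = 4, i = 3, i = 2, i = 1, i = 0.
Intersections between consecutive envelope lines give the roots: for adjacent envelope indices i < j the intersection is x = (a_i − a_j) / (j − i). Reading off the sorted break points: {-6, 4, 6, 7}.
Verification: at each break x_0, at least two indices attain the minimum of min_i(a_i + i · x_0).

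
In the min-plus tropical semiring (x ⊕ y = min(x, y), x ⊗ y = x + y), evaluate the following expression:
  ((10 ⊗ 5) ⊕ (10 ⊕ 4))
((10 ⊗ 5) ⊕ (10 ⊕ 4)) = 4

Expand innermost to outermost. Recall ⊕ takes the minimum of its arguments and ⊗ takes their sum. Working out the expression ((10 ⊗ 5) ⊕ (10 ⊕ 4)) gives 4.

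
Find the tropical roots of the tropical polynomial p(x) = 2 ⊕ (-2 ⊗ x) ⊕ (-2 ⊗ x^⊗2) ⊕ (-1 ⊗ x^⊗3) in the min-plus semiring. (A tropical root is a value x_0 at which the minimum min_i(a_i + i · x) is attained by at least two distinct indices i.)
Roots: {-1, 0, 4}

Each tropical root is a break point of the lower envelope of the lines y = a_i + i · x (there are 4 lines, with slopes 0, 1, ..., 3). Only the lines that attain the minimum somewhere contribute to roots; other lines are dominated. Here the surviving (envelope) indices are i = 3, i = 2, i = 1, i = 0.
Intersections between consecutive envelope lines give the roots: for adjacent envelope indices i < j the intersection is x = (a_i − a_j) / (j − i). Reading off the sorted break points: {-1, 0, 4}.
Verification: at each break x_0, at least two indices attain the minimum of min_i(a_i + i · x_0).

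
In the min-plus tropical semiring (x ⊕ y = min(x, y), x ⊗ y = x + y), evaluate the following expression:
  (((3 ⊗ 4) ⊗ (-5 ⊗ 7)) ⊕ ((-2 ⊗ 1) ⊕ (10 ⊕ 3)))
(((3 ⊗ 4) ⊗ (-5 ⊗ 7)) ⊕ ((-2 ⊗ 1) ⊕ (10 ⊕ 3))) = -1

Expand innermost to outermost. Recall ⊕ takes the minimum of its arguments and ⊗ takes their sum. Working out the expression (((3 ⊗ 4) ⊗ (-5 ⊗ 7)) ⊕ ((-2 ⊗ 1) ⊕ (10 ⊕ 3))) gives -1.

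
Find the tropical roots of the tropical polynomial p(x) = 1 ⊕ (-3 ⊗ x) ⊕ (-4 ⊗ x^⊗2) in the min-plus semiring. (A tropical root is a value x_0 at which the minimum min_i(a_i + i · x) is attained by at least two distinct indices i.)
Roots: {1, 4}

Each tropical root is a break point of the lower envelope of the lines y = a_i + i · x (there are 3 lines, with slopes 0, 1, ..., 2). Only the lines that attain the minimum somewhere contribute to roots; other lines are dominated. Here the surviving (envelope) indices are i = 2, i = 1, i = 0.
Intersections between consecutive envelope lines give the roots: for adjacent envelope indices i < j the intersection is x = (a_i − a_j) / (j − i). Reading off the sorted break points: {1, 4}.
Verification: at each break x_0, at least two indices attain the minimum of min_i(a_i + i · x_0).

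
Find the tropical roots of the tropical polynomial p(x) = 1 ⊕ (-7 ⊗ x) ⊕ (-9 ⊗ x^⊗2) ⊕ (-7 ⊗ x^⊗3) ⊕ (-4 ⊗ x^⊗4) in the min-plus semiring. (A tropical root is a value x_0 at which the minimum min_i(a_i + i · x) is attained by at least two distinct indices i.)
Roots: {-3, -2, 2, 8}

Each tropical root is a break point of the lower envelope of the lines y = a_i + i · x (there are 5 lines, with slopes 0, 1, ..., 4). Only the lines that attain the minimum somewhere contribute to roots; other lines are dominated. Here the surviving (envelope) indices are i = 4, i = 3, i = 2, i = 1, i = 0.
Intersections between consecutive envelope lines give the roots: for adjacent envelope indices i < j the intersection is x = (a_i − a_j) / (j − i). Reading off the sorted break points: {-3, -2, 2, 8}.
Verification: at each break x_0, at least two indices attain the minimum of min_i(a_i + i · x_0).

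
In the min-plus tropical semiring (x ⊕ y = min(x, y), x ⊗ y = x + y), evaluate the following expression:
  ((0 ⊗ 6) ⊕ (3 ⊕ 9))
((0 ⊗ 6) ⊕ (3 ⊕ 9)) = 3

Expand innermost to outermost. Recall ⊕ takes the minimum of its arguments and ⊗ takes their sum. Working out the expression ((0 ⊗ 6) ⊕ (3 ⊕ 9)) gives 3.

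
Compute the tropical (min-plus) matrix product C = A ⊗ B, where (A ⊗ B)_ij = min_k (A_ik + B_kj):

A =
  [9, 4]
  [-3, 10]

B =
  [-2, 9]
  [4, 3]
A ⊗ B =
  [7, 7]
  [-5, 6]

Apply the min-plus product entry-by-entry:
  C[0][0] = min over k of (A[0][0] + B[0][0] = 9 + -2 = 7, A[0][1] + B[1][0] = 4 + 4 = 8) = 7 (attained at k = 0)
  C[0][1] = min over k of (A[0][0] + B[0][1] = 9 + 9 = 18, A[0][1] + B[1][1] = 4 + 3 = 7) = 7 (attained at k = 1)
  C[1][0] = min over k of (A[1][0] + B[0][0] = -3 + -2 = -5, A[1][1] + B[1][0] = 10 + 4 = 14) = -5 (attained at k = 0)
  C[1][1] = min over k of (A[1][0] + B[0][1] = -3 + 9 = 6, A[1][1] + B[1][1] = 10 + 3 = 13) = 6 (attained at k = 0)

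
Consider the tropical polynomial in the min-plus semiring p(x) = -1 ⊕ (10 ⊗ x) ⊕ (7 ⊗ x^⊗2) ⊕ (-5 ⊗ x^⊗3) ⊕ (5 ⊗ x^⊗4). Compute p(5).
p(5) = -1

A tropical monomial a ⊗ x^⊗i evaluates to a + i · x. Evaluating each term at x = 5:
  Term 0 contributes -1 + 0 · 5 = -1
  Term 1 contributes 10 + 1 · 5 = 15
  Term 2 contributes 7 + 2 · 5 = 17
  Term 3 contributes -5 + 3 · 5 = 10
  Term 4 contributes 5 + 4 · 5 = 25
p(5) = ⊕ of these = min[-1, 15, 17, 10, 25] = -1.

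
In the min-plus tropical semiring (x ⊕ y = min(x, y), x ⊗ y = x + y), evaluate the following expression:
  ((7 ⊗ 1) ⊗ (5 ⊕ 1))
((7 ⊗ 1) ⊗ (5 ⊕ 1)) = 9

Expand innermost to outermost. Recall ⊕ takes the minimum of its arguments and ⊗ takes their sum. Working out the expression ((7 ⊗ 1) ⊗ (5 ⊕ 1)) gives 9.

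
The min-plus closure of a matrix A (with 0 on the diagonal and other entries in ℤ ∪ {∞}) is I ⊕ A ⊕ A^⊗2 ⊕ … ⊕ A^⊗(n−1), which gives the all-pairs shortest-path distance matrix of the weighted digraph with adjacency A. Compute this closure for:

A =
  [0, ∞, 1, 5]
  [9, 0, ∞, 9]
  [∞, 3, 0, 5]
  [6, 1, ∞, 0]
Closure =
  [0, 4, 1, 5]
  [9, 0, 10, 9]
  [11, 3, 0, 5]
  [6, 1, 7, 0]

This is the Floyd-Warshall all-pairs shortest-path computation. For each intermediate vertex k = 0, 1, …, 3, update dist[i][j] ← min(dist[i][j], dist[i][k] + dist[k][j]). The final matrix gives, for each (i, j), the minimum total weight of any directed path from i to j (possibly empty when i = j).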